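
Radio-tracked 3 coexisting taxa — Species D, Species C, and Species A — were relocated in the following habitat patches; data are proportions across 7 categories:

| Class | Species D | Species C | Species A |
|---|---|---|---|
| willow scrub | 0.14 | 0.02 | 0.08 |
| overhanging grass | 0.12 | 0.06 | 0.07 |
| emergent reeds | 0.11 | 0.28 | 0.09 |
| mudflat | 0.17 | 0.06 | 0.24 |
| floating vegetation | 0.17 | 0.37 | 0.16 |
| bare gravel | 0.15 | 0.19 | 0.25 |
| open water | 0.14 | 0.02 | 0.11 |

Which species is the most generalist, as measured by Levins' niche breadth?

Σp_Dᵢ² = 0.14² + 0.12² + 0.11² + 0.17² + 0.17² + 0.15² + 0.14² = 0.0196 + 0.0144 + 0.0121 + 0.0289 + 0.0289 + 0.0225 + 0.0196 = 0.1460
B_D = 1 / 0.1460 = 6.8493
Σp_Cᵢ² = 0.02² + 0.06² + 0.28² + 0.06² + 0.37² + 0.19² + 0.02² = 0.0004 + 0.0036 + 0.0784 + 0.0036 + 0.1369 + 0.0361 + 0.0004 = 0.2594
B_C = 1 / 0.2594 = 3.8551
Σp_Aᵢ² = 0.08² + 0.07² + 0.09² + 0.24² + 0.16² + 0.25² + 0.11² = 0.0064 + 0.0049 + 0.0081 + 0.0576 + 0.0256 + 0.0625 + 0.0121 = 0.1772
B_A = 1 / 0.1772 = 5.6433
Highest B → broadest niche (most generalist): Species D (B = 6.85).

Species D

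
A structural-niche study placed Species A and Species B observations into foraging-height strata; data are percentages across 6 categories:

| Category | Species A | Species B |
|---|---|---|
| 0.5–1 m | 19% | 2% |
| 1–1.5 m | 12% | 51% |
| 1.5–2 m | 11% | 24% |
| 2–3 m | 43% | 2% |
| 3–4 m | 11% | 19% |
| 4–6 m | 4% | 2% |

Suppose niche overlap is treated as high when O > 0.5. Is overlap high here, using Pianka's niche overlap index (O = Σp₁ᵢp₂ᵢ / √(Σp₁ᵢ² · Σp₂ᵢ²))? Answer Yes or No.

Convert percentages to proportions (divide by 100).
Σ p₁ᵢp₂ᵢ = 0.0038 + 0.0612 + 0.0264 + 0.0086 + 0.0209 + 0.0008 = 0.1217
Σp_1ᵢ² = 0.19² + 0.12² + 0.11² + 0.43² + 0.11² + 0.04² = 0.0361 + 0.0144 + 0.0121 + 0.1849 + 0.0121 + 0.0016 = 0.2612
Σp_2ᵢ² = 0.02² + 0.51² + 0.24² + 0.02² + 0.19² + 0.02² = 0.0004 + 0.2601 + 0.0576 + 0.0004 + 0.0361 + 0.0004 = 0.3550
O = 0.1217 / √(0.2612 × 0.3550) = 0.1217 / 0.30451 = 0.3997
O = 0.3997 < 0.5 → No.

No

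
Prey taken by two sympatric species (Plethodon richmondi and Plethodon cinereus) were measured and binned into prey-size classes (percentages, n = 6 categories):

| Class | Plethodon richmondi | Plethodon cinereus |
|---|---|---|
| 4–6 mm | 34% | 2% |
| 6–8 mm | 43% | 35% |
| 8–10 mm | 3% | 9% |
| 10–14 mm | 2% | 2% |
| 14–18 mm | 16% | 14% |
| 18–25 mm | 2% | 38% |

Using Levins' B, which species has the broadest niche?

Plethodon cinereus

Convert percentages to proportions (divide by 100).
Σp_richᵢ² = 0.34² + 0.43² + 0.03² + 0.02² + 0.16² + 0.02² = 0.1156 + 0.1849 + 0.0009 + 0.0004 + 0.0256 + 0.0004 = 0.3278
B_rich = 1 / 0.3278 = 3.0506
Σp_cineᵢ² = 0.02² + 0.35² + 0.09² + 0.02² + 0.14² + 0.38² = 0.0004 + 0.1225 + 0.0081 + 0.0004 + 0.0196 + 0.1444 = 0.2954
B_cine = 1 / 0.2954 = 3.3852
Highest B → broadest niche (most generalist): Plethodon cinereus (B = 3.39).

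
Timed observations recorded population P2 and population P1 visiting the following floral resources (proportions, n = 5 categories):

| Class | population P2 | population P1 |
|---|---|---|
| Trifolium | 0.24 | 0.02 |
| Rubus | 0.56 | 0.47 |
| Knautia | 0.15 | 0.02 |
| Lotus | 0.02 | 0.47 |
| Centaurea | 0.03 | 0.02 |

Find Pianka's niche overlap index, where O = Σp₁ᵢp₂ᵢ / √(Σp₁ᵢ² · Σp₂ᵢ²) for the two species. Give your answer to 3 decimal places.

Σ p₁ᵢp₂ᵢ = 0.0048 + 0.2632 + 0.0030 + 0.0094 + 0.0006 = 0.2810
Σp_1ᵢ² = 0.24² + 0.56² + 0.15² + 0.02² + 0.03² = 0.0576 + 0.3136 + 0.0225 + 0.0004 + 0.0009 = 0.3950
Σp_2ᵢ² = 0.02² + 0.47² + 0.02² + 0.47² + 0.02² = 0.0004 + 0.2209 + 0.0004 + 0.2209 + 0.0004 = 0.4430
O = 0.2810 / √(0.3950 × 0.4430) = 0.2810 / 0.418312 = 0.67175

0.672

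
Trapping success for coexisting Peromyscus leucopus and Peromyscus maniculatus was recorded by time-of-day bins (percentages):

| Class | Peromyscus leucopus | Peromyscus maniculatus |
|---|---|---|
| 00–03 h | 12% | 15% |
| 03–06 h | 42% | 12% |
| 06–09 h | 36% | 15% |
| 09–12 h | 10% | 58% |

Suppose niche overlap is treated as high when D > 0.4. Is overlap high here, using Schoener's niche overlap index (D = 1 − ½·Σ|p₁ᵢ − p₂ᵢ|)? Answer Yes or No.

Convert percentages to proportions (divide by 100).
Σ|p₁ᵢ − p₂ᵢ| = 0.03 + 0.30 + 0.21 + 0.48 = 1.02
D = 1 − ½ × 1.02 = 1 − 0.510 = 0.4900
D = 0.4900 > 0.4 → Yes.

Yes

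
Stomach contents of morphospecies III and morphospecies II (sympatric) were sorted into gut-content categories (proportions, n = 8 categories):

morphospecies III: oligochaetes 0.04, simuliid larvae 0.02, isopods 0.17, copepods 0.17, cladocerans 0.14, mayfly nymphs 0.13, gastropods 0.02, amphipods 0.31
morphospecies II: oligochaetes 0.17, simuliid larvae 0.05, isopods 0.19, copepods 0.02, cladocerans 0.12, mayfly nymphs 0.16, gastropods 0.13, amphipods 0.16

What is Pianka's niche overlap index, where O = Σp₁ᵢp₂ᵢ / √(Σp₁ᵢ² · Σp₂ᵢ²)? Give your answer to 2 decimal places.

Σ p₁ᵢp₂ᵢ = 0.0068 + 0.0010 + 0.0323 + 0.0034 + 0.0168 + 0.0208 + 0.0026 + 0.0496 = 0.1333
Σp_1ᵢ² = 0.04² + 0.02² + 0.17² + 0.17² + 0.14² + 0.13² + 0.02² + 0.31² = 0.0016 + 0.0004 + 0.0289 + 0.0289 + 0.0196 + 0.0169 + 0.0004 + 0.0961 = 0.1928
Σp_2ᵢ² = 0.17² + 0.05² + 0.19² + 0.02² + 0.12² + 0.16² + 0.13² + 0.16² = 0.0289 + 0.0025 + 0.0361 + 0.0004 + 0.0144 + 0.0256 + 0.0169 + 0.0256 = 0.1504
O = 0.1333 / √(0.1928 × 0.1504) = 0.1333 / 0.17029 = 0.7828

0.78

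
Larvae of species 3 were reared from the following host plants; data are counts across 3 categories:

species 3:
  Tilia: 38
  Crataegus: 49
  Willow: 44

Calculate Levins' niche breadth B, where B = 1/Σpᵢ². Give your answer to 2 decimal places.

Proportions for species 3 (n=131): 38/131=0.2901, 49/131=0.3740, 44/131=0.3359
Σpᵢ² = 0.2901² + 0.3740² + 0.3359² = 0.084158 + 0.139876 + 0.112829 = 0.336863
B = 1 / 0.336863 = 2.9686

2.97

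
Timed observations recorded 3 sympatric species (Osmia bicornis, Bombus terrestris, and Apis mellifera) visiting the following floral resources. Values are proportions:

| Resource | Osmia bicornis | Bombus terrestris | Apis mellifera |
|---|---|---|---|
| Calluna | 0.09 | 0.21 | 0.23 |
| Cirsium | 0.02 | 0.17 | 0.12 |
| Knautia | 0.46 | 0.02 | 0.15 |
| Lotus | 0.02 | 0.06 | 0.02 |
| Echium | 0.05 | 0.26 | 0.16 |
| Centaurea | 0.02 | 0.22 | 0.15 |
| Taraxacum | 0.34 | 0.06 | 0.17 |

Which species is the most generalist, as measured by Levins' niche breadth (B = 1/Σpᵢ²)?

Apis mellifera

Σp_bicoᵢ² = 0.09² + 0.02² + 0.46² + 0.02² + 0.05² + 0.02² + 0.34² = 0.0081 + 0.0004 + 0.2116 + 0.0004 + 0.0025 + 0.0004 + 0.1156 = 0.3390
B_bico = 1 / 0.3390 = 2.9499
Σp_terrᵢ² = 0.21² + 0.17² + 0.02² + 0.06² + 0.26² + 0.22² + 0.06² = 0.0441 + 0.0289 + 0.0004 + 0.0036 + 0.0676 + 0.0484 + 0.0036 = 0.1966
B_terr = 1 / 0.1966 = 5.0865
Σp_mellᵢ² = 0.23² + 0.12² + 0.15² + 0.02² + 0.16² + 0.15² + 0.17² = 0.0529 + 0.0144 + 0.0225 + 0.0004 + 0.0256 + 0.0225 + 0.0289 = 0.1672
B_mell = 1 / 0.1672 = 5.9809
Highest B → broadest niche (most generalist): Apis mellifera (B = 5.98).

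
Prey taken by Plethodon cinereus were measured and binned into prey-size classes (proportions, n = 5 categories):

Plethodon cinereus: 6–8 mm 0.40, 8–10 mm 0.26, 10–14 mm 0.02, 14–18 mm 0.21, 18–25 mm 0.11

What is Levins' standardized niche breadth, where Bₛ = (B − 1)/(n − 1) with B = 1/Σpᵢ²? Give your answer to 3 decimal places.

0.630

Σpᵢ² = 0.40² + 0.26² + 0.02² + 0.21² + 0.11² = 0.1600 + 0.0676 + 0.0004 + 0.0441 + 0.0121 = 0.2842
B = 1 / 0.2842 = 3.51865
Bₛ = (B − 1)/(n − 1) = (3.51865 − 1)/(5 − 1) = 2.51865/4 = 0.62966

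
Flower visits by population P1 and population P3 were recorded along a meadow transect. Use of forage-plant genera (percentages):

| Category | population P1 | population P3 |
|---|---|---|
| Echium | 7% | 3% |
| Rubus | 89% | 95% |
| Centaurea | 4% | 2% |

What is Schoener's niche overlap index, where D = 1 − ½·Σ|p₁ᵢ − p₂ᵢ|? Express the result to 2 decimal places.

Convert percentages to proportions (divide by 100).
Σ|p₁ᵢ − p₂ᵢ| = 0.04 + 0.06 + 0.02 = 0.12
D = 1 − ½ × 0.12 = 1 − 0.060 = 0.9400

0.94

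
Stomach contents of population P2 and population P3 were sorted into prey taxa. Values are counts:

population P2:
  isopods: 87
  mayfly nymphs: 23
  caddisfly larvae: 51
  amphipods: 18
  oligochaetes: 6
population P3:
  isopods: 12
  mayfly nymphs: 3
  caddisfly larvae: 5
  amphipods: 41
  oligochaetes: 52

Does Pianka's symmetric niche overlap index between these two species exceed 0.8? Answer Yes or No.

Proportions for population P2 (n=185): 87/185=0.4703, 23/185=0.1243, 51/185=0.2757, 18/185=0.0973, 6/185=0.0324
Proportions for population P3 (n=113): 12/113=0.1062, 3/113=0.0265, 5/113=0.0442, 41/113=0.3628, 52/113=0.4602
Σ p₁ᵢp₂ᵢ = 0.049946 + 0.003294 + 0.012186 + 0.035300 + 0.014910 = 0.115636
Σp_1ᵢ² = 0.4703² + 0.1243² + 0.2757² + 0.0973² + 0.0324² = 0.221182 + 0.015450 + 0.076010 + 0.009467 + 0.001050 = 0.323159
Σp_2ᵢ² = 0.1062² + 0.0265² + 0.0442² + 0.3628² + 0.4602² = 0.011278 + 0.000702 + 0.001954 + 0.131624 + 0.211784 = 0.357342
O = 0.115636 / √(0.323159 × 0.357342) = 0.115636 / 0.3398210 = 0.3403
O = 0.3403 < 0.8 → No.

No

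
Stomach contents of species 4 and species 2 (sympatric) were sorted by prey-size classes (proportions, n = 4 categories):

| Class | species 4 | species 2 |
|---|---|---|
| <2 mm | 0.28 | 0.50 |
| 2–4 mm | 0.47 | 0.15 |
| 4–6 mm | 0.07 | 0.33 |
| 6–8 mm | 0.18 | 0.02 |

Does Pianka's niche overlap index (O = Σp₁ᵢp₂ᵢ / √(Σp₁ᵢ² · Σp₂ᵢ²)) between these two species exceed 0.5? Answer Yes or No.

Σ p₁ᵢp₂ᵢ = 0.1400 + 0.0705 + 0.0231 + 0.0036 = 0.2372
Σp_1ᵢ² = 0.28² + 0.47² + 0.07² + 0.18² = 0.0784 + 0.2209 + 0.0049 + 0.0324 = 0.3366
Σp_2ᵢ² = 0.50² + 0.15² + 0.33² + 0.02² = 0.2500 + 0.0225 + 0.1089 + 0.0004 = 0.3818
O = 0.2372 / √(0.3366 × 0.3818) = 0.2372 / 0.35849 = 0.6617
O = 0.6617 > 0.5 → Yes.

Yes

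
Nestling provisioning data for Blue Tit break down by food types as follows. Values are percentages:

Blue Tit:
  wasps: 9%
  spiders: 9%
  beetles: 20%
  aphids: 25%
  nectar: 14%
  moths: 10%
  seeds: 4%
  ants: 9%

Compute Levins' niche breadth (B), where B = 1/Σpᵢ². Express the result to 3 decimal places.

Convert percentages to proportions (divide by 100).
Σpᵢ² = 0.09² + 0.09² + 0.20² + 0.25² + 0.14² + 0.10² + 0.04² + 0.09² = 0.0081 + 0.0081 + 0.0400 + 0.0625 + 0.0196 + 0.0100 + 0.0016 + 0.0081 = 0.1580
B = 1 / 0.1580 = 6.32911

6.329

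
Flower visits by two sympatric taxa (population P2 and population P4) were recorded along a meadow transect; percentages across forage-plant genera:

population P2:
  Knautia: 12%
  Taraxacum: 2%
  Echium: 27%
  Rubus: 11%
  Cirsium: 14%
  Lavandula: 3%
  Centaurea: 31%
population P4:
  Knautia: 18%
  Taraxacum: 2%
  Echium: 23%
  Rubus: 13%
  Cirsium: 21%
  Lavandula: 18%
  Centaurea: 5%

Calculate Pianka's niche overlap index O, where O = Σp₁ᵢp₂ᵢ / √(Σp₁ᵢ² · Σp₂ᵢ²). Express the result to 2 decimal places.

0.75

Convert percentages to proportions (divide by 100).
Σ p₁ᵢp₂ᵢ = 0.0216 + 0.0004 + 0.0621 + 0.0143 + 0.0294 + 0.0054 + 0.0155 = 0.1487
Σp_1ᵢ² = 0.12² + 0.02² + 0.27² + 0.11² + 0.14² + 0.03² + 0.31² = 0.0144 + 0.0004 + 0.0729 + 0.0121 + 0.0196 + 0.0009 + 0.0961 = 0.2164
Σp_2ᵢ² = 0.18² + 0.02² + 0.23² + 0.13² + 0.21² + 0.18² + 0.05² = 0.0324 + 0.0004 + 0.0529 + 0.0169 + 0.0441 + 0.0324 + 0.0025 = 0.1816
O = 0.1487 / √(0.2164 × 0.1816) = 0.1487 / 0.19824 = 0.7501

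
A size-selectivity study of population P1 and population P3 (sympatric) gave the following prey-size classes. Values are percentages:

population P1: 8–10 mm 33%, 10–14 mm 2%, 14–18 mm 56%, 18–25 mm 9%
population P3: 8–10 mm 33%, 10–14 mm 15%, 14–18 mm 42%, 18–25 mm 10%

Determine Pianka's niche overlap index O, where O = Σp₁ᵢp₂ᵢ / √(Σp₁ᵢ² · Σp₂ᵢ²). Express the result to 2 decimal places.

0.96

Convert percentages to proportions (divide by 100).
Σ p₁ᵢp₂ᵢ = 0.1089 + 0.0030 + 0.2352 + 0.0090 = 0.3561
Σp_1ᵢ² = 0.33² + 0.02² + 0.56² + 0.09² = 0.1089 + 0.0004 + 0.3136 + 0.0081 = 0.4310
Σp_2ᵢ² = 0.33² + 0.15² + 0.42² + 0.10² = 0.1089 + 0.0225 + 0.1764 + 0.0100 = 0.3178
O = 0.3561 / √(0.4310 × 0.3178) = 0.3561 / 0.37010 = 0.9622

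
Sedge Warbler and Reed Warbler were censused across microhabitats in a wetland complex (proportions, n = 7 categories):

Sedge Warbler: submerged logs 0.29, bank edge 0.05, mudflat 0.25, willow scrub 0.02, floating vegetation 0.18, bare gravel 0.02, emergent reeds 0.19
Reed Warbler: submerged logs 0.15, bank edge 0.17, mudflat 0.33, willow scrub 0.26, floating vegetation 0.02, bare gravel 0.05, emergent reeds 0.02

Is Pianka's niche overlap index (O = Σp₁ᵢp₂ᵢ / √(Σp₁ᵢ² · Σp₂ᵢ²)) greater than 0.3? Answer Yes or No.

Yes

Σ p₁ᵢp₂ᵢ = 0.0435 + 0.0085 + 0.0825 + 0.0052 + 0.0036 + 0.0010 + 0.0038 = 0.1481
Σp_1ᵢ² = 0.29² + 0.05² + 0.25² + 0.02² + 0.18² + 0.02² + 0.19² = 0.0841 + 0.0025 + 0.0625 + 0.0004 + 0.0324 + 0.0004 + 0.0361 = 0.2184
Σp_2ᵢ² = 0.15² + 0.17² + 0.33² + 0.26² + 0.02² + 0.05² + 0.02² = 0.0225 + 0.0289 + 0.1089 + 0.0676 + 0.0004 + 0.0025 + 0.0004 = 0.2312
O = 0.1481 / √(0.2184 × 0.2312) = 0.1481 / 0.22471 = 0.6591
O = 0.6591 > 0.3 → Yes.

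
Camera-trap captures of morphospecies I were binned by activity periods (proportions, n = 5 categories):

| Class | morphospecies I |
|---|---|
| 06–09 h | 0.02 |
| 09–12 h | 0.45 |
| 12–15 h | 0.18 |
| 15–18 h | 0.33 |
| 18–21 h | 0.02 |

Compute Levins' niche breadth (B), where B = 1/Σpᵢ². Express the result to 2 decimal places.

2.90

Σpᵢ² = 0.02² + 0.45² + 0.18² + 0.33² + 0.02² = 0.0004 + 0.2025 + 0.0324 + 0.1089 + 0.0004 = 0.3446
B = 1 / 0.3446 = 2.9019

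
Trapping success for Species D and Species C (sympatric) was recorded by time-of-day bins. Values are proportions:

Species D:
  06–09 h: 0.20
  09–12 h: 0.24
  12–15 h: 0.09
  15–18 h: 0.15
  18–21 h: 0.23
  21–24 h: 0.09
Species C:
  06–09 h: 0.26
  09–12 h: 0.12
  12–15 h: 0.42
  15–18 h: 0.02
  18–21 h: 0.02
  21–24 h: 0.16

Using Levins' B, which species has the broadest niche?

Species D

Σp_Dᵢ² = 0.20² + 0.24² + 0.09² + 0.15² + 0.23² + 0.09² = 0.0400 + 0.0576 + 0.0081 + 0.0225 + 0.0529 + 0.0081 = 0.1892
B_D = 1 / 0.1892 = 5.2854
Σp_Cᵢ² = 0.26² + 0.12² + 0.42² + 0.02² + 0.02² + 0.16² = 0.0676 + 0.0144 + 0.1764 + 0.0004 + 0.0004 + 0.0256 = 0.2848
B_C = 1 / 0.2848 = 3.5112
Highest B → broadest niche (most generalist): Species D (B = 5.29).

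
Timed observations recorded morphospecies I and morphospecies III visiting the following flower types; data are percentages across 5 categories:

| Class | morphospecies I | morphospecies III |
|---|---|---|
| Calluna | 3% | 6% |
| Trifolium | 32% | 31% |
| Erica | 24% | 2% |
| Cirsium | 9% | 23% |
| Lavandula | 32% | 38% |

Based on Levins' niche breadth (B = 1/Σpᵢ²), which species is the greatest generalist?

morphospecies I

Convert percentages to proportions (divide by 100).
Σp_Iᵢ² = 0.03² + 0.32² + 0.24² + 0.09² + 0.32² = 0.0009 + 0.1024 + 0.0576 + 0.0081 + 0.1024 = 0.2714
B_I = 1 / 0.2714 = 3.6846
Σp_IIIᵢ² = 0.06² + 0.31² + 0.02² + 0.23² + 0.38² = 0.0036 + 0.0961 + 0.0004 + 0.0529 + 0.1444 = 0.2974
B_III = 1 / 0.2974 = 3.3625
Highest B → broadest niche (most generalist): morphospecies I (B = 3.68).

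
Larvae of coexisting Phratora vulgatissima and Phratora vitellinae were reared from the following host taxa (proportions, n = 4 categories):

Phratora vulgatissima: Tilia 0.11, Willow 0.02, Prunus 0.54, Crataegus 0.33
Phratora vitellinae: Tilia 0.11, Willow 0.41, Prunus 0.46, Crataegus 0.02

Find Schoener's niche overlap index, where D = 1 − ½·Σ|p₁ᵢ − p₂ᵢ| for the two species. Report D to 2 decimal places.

Σ|p₁ᵢ − p₂ᵢ| = 0.00 + 0.39 + 0.08 + 0.31 = 0.78
D = 1 − ½ × 0.78 = 1 − 0.390 = 0.6100

0.61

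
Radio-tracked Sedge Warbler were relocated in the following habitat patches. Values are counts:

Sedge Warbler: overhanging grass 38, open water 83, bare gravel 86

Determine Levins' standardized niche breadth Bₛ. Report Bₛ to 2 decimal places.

Proportions for Sedge Warbler (n=207): 38/207=0.1836, 83/207=0.4010, 86/207=0.4155
Σpᵢ² = 0.1836² + 0.4010² + 0.4155² = 0.033709 + 0.160801 + 0.172640 = 0.367150
B = 1 / 0.367150 = 2.7237
Bₛ = (B − 1)/(n − 1) = (2.7237 − 1)/(3 − 1) = 1.7237/2 = 0.8619

0.86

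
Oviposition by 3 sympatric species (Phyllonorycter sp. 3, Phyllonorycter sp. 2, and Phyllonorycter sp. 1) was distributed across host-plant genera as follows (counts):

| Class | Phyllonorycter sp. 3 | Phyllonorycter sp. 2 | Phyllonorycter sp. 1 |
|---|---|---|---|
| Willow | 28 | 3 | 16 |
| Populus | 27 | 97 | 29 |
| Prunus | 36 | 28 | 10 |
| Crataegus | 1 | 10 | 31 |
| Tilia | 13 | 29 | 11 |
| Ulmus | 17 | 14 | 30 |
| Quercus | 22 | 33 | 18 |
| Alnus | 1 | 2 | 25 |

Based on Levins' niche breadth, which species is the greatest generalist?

Proportions for Phyllonorycter sp. 3 (n=145): 28/145=0.1931, 27/145=0.1862, 36/145=0.2483, 1/145=0.0069, 13/145=0.0897, 17/145=0.1172, 22/145=0.1517, 1/145=0.0069
Proportions for Phyllonorycter sp. 2 (n=216): 3/216=0.0139, 97/216=0.4491, 28/216=0.1296, 10/216=0.0463, 29/216=0.1343, 14/216=0.0648, 33/216=0.1528, 2/216=0.0093
Proportions for Phyllonorycter sp. 1 (n=170): 16/170=0.0941, 29/170=0.1706, 10/170=0.0588, 31/170=0.1824, 11/170=0.0647, 30/170=0.1765, 18/170=0.1059, 25/170=0.1471
Σp_3ᵢ² = 0.1931² + 0.1862² + 0.2483² + 0.0069² + 0.0897² + 0.1172² + 0.1517² + 0.0069² = 0.037288 + 0.034670 + 0.061653 + 0.000048 + 0.008046 + 0.013736 + 0.023013 + 0.000048 = 0.178502
B_3 = 1 / 0.178502 = 5.6022
Σp_2ᵢ² = 0.0139² + 0.4491² + 0.1296² + 0.0463² + 0.1343² + 0.0648² + 0.1528² + 0.0093² = 0.000193 + 0.201691 + 0.016796 + 0.002144 + 0.018036 + 0.004199 + 0.023348 + 0.000086 = 0.266493
B_2 = 1 / 0.266493 = 3.7524
Σp_1ᵢ² = 0.0941² + 0.1706² + 0.0588² + 0.1824² + 0.0647² + 0.1765² + 0.1059² + 0.1471² = 0.008855 + 0.029104 + 0.003457 + 0.033270 + 0.004186 + 0.031152 + 0.011215 + 0.021638 = 0.142877
B_1 = 1 / 0.142877 = 6.9990
Highest B → broadest niche (most generalist): Phyllonorycter sp. 1 (B = 7.00).

Phyllonorycter sp. 1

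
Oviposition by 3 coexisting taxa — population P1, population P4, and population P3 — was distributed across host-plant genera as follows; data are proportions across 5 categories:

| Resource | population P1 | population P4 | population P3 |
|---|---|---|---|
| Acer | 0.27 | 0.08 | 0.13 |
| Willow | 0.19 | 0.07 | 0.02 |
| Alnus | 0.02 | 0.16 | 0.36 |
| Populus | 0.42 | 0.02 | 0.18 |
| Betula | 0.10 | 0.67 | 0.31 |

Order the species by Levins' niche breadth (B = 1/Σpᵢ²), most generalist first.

Σp_P1ᵢ² = 0.27² + 0.19² + 0.02² + 0.42² + 0.10² = 0.0729 + 0.0361 + 0.0004 + 0.1764 + 0.0100 = 0.2958
B_P1 = 1 / 0.2958 = 3.3807
Σp_P4ᵢ² = 0.08² + 0.07² + 0.16² + 0.02² + 0.67² = 0.0064 + 0.0049 + 0.0256 + 0.0004 + 0.4489 = 0.4862
B_P4 = 1 / 0.4862 = 2.0568
Σp_P3ᵢ² = 0.13² + 0.02² + 0.36² + 0.18² + 0.31² = 0.0169 + 0.0004 + 0.1296 + 0.0324 + 0.0961 = 0.2754
B_P3 = 1 / 0.2754 = 3.6311
Ranking by B (broadest → narrowest): population P3 (3.63) > population P1 (3.38) > population P4 (2.06)

population P3 > population P1 > population P4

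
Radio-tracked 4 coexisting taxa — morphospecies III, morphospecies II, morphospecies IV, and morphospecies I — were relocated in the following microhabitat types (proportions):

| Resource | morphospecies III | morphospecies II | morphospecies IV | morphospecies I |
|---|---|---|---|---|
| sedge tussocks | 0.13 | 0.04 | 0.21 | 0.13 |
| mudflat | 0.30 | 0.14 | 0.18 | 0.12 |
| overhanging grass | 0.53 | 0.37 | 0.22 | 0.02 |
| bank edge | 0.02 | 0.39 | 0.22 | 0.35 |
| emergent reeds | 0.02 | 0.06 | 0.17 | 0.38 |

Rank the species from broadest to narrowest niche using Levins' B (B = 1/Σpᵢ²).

Σp_IIIᵢ² = 0.13² + 0.30² + 0.53² + 0.02² + 0.02² = 0.0169 + 0.0900 + 0.2809 + 0.0004 + 0.0004 = 0.3886
B_III = 1 / 0.3886 = 2.5733
Σp_IIᵢ² = 0.04² + 0.14² + 0.37² + 0.39² + 0.06² = 0.0016 + 0.0196 + 0.1369 + 0.1521 + 0.0036 = 0.3138
B_II = 1 / 0.3138 = 3.1867
Σp_IVᵢ² = 0.21² + 0.18² + 0.22² + 0.22² + 0.17² = 0.0441 + 0.0324 + 0.0484 + 0.0484 + 0.0289 = 0.2022
B_IV = 1 / 0.2022 = 4.9456
Σp_Iᵢ² = 0.13² + 0.12² + 0.02² + 0.35² + 0.38² = 0.0169 + 0.0144 + 0.0004 + 0.1225 + 0.1444 = 0.2986
B_I = 1 / 0.2986 = 3.3490
Ranking by B (broadest → narrowest): morphospecies IV (4.95) > morphospecies I (3.35) > morphospecies II (3.19) > morphospecies III (2.57)

morphospecies IV > morphospecies I > morphospecies II > morphospecies III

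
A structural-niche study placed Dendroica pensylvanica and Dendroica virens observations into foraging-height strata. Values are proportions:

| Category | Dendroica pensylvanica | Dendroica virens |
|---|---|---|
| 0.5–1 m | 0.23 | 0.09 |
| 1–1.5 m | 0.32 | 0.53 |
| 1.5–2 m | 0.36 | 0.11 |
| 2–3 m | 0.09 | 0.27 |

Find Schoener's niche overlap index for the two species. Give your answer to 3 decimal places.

0.610

Σ|p₁ᵢ − p₂ᵢ| = 0.14 + 0.21 + 0.25 + 0.18 = 0.78
D = 1 − ½ × 0.78 = 1 − 0.390 = 0.61000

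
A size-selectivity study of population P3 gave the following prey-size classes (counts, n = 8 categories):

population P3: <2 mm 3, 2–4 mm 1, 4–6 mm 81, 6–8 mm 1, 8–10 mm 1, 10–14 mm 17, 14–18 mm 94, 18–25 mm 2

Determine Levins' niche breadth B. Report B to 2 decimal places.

2.55

Proportions for population P3 (n=200): 3/200=0.0150, 1/200=0.0050, 81/200=0.4050, 1/200=0.0050, 1/200=0.0050, 17/200=0.0850, 94/200=0.4700, 2/200=0.0100
Σpᵢ² = 0.0150² + 0.0050² + 0.4050² + 0.0050² + 0.0050² + 0.0850² + 0.4700² + 0.0100² = 0.000225 + 0.000025 + 0.164025 + 0.000025 + 0.000025 + 0.007225 + 0.220900 + 0.000100 = 0.392550
B = 1 / 0.392550 = 2.5474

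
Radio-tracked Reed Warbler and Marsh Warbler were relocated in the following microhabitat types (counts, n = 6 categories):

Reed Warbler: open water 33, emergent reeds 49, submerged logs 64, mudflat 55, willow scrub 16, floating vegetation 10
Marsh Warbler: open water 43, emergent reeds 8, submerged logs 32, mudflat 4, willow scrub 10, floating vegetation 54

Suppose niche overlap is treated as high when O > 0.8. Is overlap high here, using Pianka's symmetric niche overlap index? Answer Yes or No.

Proportions for Reed Warbler (n=227): 33/227=0.1454, 49/227=0.2159, 64/227=0.2819, 55/227=0.2423, 16/227=0.0705, 10/227=0.0441
Proportions for Marsh Warbler (n=151): 43/151=0.2848, 8/151=0.0530, 32/151=0.2119, 4/151=0.0265, 10/151=0.0662, 54/151=0.3576
Σ p₁ᵢp₂ᵢ = 0.041410 + 0.011443 + 0.059735 + 0.006421 + 0.004667 + 0.015770 = 0.139446
Σp_1ᵢ² = 0.1454² + 0.2159² + 0.2819² + 0.2423² + 0.0705² + 0.0441² = 0.021141 + 0.046613 + 0.079468 + 0.058709 + 0.004970 + 0.001945 = 0.212846
Σp_2ᵢ² = 0.2848² + 0.0530² + 0.2119² + 0.0265² + 0.0662² + 0.3576² = 0.081111 + 0.002809 + 0.044902 + 0.000702 + 0.004382 + 0.127878 = 0.261784
O = 0.139446 / √(0.212846 × 0.261784) = 0.139446 / 0.2360502 = 0.5907
O = 0.5907 < 0.8 → No.

No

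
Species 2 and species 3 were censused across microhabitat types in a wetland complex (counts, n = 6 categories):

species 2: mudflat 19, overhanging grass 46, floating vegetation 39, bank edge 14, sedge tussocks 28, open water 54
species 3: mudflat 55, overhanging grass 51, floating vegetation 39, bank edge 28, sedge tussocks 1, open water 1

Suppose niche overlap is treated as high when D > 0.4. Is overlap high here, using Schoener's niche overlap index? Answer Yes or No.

Yes

Proportions for species 2 (n=200): 19/200=0.0950, 46/200=0.2300, 39/200=0.1950, 14/200=0.0700, 28/200=0.1400, 54/200=0.2700
Proportions for species 3 (n=175): 55/175=0.3143, 51/175=0.2914, 39/175=0.2229, 28/175=0.1600, 1/175=0.0057, 1/175=0.0057
Σ|p₁ᵢ − p₂ᵢ| = 0.2193 + 0.0614 + 0.0279 + 0.0900 + 0.1343 + 0.2643 = 0.7972
D = 1 − ½ × 0.7972 = 1 − 0.39860 = 0.60140
D = 0.60140 > 0.4 → Yes.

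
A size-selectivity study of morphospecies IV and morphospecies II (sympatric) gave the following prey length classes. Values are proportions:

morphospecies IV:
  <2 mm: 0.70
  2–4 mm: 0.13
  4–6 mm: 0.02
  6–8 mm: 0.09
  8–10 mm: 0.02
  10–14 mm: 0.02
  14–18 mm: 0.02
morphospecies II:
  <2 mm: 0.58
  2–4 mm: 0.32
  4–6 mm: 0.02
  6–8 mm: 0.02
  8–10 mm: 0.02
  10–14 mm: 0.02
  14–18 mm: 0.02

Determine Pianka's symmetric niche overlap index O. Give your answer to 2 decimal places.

Σ p₁ᵢp₂ᵢ = 0.4060 + 0.0416 + 0.0004 + 0.0018 + 0.0004 + 0.0004 + 0.0004 = 0.4510
Σp_1ᵢ² = 0.70² + 0.13² + 0.02² + 0.09² + 0.02² + 0.02² + 0.02² = 0.4900 + 0.0169 + 0.0004 + 0.0081 + 0.0004 + 0.0004 + 0.0004 = 0.5166
Σp_2ᵢ² = 0.58² + 0.32² + 0.02² + 0.02² + 0.02² + 0.02² + 0.02² = 0.3364 + 0.1024 + 0.0004 + 0.0004 + 0.0004 + 0.0004 + 0.0004 = 0.4408
O = 0.4510 / √(0.5166 × 0.4408) = 0.4510 / 0.47720 = 0.9451

0.95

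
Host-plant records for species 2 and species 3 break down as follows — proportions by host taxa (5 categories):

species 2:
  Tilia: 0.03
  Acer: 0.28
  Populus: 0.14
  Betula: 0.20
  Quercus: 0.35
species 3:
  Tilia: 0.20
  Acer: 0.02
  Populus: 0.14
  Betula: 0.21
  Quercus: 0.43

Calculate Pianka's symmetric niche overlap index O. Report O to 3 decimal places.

Σ p₁ᵢp₂ᵢ = 0.0060 + 0.0056 + 0.0196 + 0.0420 + 0.1505 = 0.2237
Σp_1ᵢ² = 0.03² + 0.28² + 0.14² + 0.20² + 0.35² = 0.0009 + 0.0784 + 0.0196 + 0.0400 + 0.1225 = 0.2614
Σp_2ᵢ² = 0.20² + 0.02² + 0.14² + 0.21² + 0.43² = 0.0400 + 0.0004 + 0.0196 + 0.0441 + 0.1849 = 0.2890
O = 0.2237 / √(0.2614 × 0.2890) = 0.2237 / 0.274854 = 0.81389

0.814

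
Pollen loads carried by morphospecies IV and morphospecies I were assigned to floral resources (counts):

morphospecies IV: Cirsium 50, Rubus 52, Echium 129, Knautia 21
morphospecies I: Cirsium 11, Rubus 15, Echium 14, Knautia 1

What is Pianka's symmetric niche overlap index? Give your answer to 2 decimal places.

0.91

Proportions for morphospecies IV (n=252): 50/252=0.1984, 52/252=0.2063, 129/252=0.5119, 21/252=0.0833
Proportions for morphospecies I (n=41): 11/41=0.2683, 15/41=0.3659, 14/41=0.3415, 1/41=0.0244
Σ p₁ᵢp₂ᵢ = 0.053231 + 0.075485 + 0.174814 + 0.002033 = 0.305563
Σp_1ᵢ² = 0.1984² + 0.2063² + 0.5119² + 0.0833² = 0.039363 + 0.042560 + 0.262042 + 0.006939 = 0.350904
Σp_2ᵢ² = 0.2683² + 0.3659² + 0.3415² + 0.0244² = 0.071985 + 0.133883 + 0.116622 + 0.000595 = 0.323085
O = 0.305563 / √(0.350904 × 0.323085) = 0.305563 / 0.3367073 = 0.9075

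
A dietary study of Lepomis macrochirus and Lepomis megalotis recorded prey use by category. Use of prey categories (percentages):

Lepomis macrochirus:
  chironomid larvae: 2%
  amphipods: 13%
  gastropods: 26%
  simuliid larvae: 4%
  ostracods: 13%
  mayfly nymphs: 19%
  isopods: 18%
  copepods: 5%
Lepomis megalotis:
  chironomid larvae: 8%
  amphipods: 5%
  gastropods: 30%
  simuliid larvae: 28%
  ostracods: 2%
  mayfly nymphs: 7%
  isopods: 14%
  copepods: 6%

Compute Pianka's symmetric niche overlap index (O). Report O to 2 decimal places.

Convert percentages to proportions (divide by 100).
Σ p₁ᵢp₂ᵢ = 0.0016 + 0.0065 + 0.0780 + 0.0112 + 0.0026 + 0.0133 + 0.0252 + 0.0030 = 0.1414
Σp_1ᵢ² = 0.02² + 0.13² + 0.26² + 0.04² + 0.13² + 0.19² + 0.18² + 0.05² = 0.0004 + 0.0169 + 0.0676 + 0.0016 + 0.0169 + 0.0361 + 0.0324 + 0.0025 = 0.1744
Σp_2ᵢ² = 0.08² + 0.05² + 0.30² + 0.28² + 0.02² + 0.07² + 0.14² + 0.06² = 0.0064 + 0.0025 + 0.0900 + 0.0784 + 0.0004 + 0.0049 + 0.0196 + 0.0036 = 0.2058
O = 0.1414 / √(0.1744 × 0.2058) = 0.1414 / 0.18945 = 0.7464

0.75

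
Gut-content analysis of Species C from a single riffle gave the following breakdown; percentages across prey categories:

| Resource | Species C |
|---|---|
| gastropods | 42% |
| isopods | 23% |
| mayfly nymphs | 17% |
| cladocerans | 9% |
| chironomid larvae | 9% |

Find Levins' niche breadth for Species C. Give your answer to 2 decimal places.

Convert percentages to proportions (divide by 100).
Σpᵢ² = 0.42² + 0.23² + 0.17² + 0.09² + 0.09² = 0.1764 + 0.0529 + 0.0289 + 0.0081 + 0.0081 = 0.2744
B = 1 / 0.2744 = 3.6443

3.64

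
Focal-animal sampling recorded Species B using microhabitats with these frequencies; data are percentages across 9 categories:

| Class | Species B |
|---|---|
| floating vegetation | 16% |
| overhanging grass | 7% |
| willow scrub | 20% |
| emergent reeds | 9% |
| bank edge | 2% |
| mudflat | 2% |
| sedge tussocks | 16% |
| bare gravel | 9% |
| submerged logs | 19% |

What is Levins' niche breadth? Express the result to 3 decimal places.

Convert percentages to proportions (divide by 100).
Σpᵢ² = 0.16² + 0.07² + 0.20² + 0.09² + 0.02² + 0.02² + 0.16² + 0.09² + 0.19² = 0.0256 + 0.0049 + 0.0400 + 0.0081 + 0.0004 + 0.0004 + 0.0256 + 0.0081 + 0.0361 = 0.1492
B = 1 / 0.1492 = 6.70241

6.702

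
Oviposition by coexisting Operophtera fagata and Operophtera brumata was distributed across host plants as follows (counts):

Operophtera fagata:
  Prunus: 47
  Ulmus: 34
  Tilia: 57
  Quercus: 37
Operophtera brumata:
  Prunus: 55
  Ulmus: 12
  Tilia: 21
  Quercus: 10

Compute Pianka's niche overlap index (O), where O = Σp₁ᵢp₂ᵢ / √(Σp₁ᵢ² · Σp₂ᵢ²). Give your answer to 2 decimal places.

Proportions for Operophtera fagata (n=175): 47/175=0.2686, 34/175=0.1943, 57/175=0.3257, 37/175=0.2114
Proportions for Operophtera brumata (n=98): 55/98=0.5612, 12/98=0.1224, 21/98=0.2143, 10/98=0.1020
Σ p₁ᵢp₂ᵢ = 0.150738 + 0.023782 + 0.069798 + 0.021563 = 0.265881
Σp_1ᵢ² = 0.2686² + 0.1943² + 0.3257² + 0.2114² = 0.072146 + 0.037752 + 0.106080 + 0.044690 = 0.260668
Σp_2ᵢ² = 0.5612² + 0.1224² + 0.2143² + 0.1020² = 0.314945 + 0.014982 + 0.045924 + 0.010404 = 0.386255
O = 0.265881 / √(0.260668 × 0.386255) = 0.265881 / 0.3173079 = 0.8379

0.84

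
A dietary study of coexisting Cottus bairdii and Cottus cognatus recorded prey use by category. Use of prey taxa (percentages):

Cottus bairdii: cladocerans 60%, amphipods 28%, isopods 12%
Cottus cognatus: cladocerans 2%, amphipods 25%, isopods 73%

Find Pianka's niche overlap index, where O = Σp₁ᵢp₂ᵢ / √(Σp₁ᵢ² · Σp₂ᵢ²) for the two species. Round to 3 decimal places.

0.327

Convert percentages to proportions (divide by 100).
Σ p₁ᵢp₂ᵢ = 0.0120 + 0.0700 + 0.0876 = 0.1696
Σp_1ᵢ² = 0.60² + 0.28² + 0.12² = 0.3600 + 0.0784 + 0.0144 = 0.4528
Σp_2ᵢ² = 0.02² + 0.25² + 0.73² = 0.0004 + 0.0625 + 0.5329 = 0.5958
O = 0.1696 / √(0.4528 × 0.5958) = 0.1696 / 0.519402 = 0.32653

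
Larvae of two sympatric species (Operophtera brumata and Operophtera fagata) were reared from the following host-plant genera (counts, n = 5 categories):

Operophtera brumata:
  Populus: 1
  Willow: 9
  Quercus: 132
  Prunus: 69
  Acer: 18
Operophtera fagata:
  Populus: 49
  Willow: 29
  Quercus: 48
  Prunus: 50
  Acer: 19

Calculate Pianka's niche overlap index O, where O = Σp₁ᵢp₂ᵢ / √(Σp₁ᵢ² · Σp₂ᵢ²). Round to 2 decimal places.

Proportions for Operophtera brumata (n=229): 1/229=0.0044, 9/229=0.0393, 132/229=0.5764, 69/229=0.3013, 18/229=0.0786
Proportions for Operophtera fagata (n=195): 49/195=0.2513, 29/195=0.1487, 48/195=0.2462, 50/195=0.2564, 19/195=0.0974
Σ p₁ᵢp₂ᵢ = 0.001106 + 0.005844 + 0.141910 + 0.077253 + 0.007656 = 0.233769
Σp_1ᵢ² = 0.0044² + 0.0393² + 0.5764² + 0.3013² + 0.0786² = 0.000019 + 0.001544 + 0.332237 + 0.090782 + 0.006178 = 0.430760
Σp_2ᵢ² = 0.2513² + 0.1487² + 0.2462² + 0.2564² + 0.0974² = 0.063152 + 0.022112 + 0.060614 + 0.065741 + 0.009487 = 0.221106
O = 0.233769 / √(0.430760 × 0.221106) = 0.233769 / 0.3086157 = 0.7575

0.76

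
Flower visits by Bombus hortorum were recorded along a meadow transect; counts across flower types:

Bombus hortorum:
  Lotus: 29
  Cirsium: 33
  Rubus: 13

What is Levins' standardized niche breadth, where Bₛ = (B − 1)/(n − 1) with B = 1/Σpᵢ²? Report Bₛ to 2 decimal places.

Proportions for Bombus hortorum (n=75): 29/75=0.3867, 33/75=0.4400, 13/75=0.1733
Σpᵢ² = 0.3867² + 0.4400² + 0.1733² = 0.149537 + 0.193600 + 0.030033 = 0.373170
B = 1 / 0.373170 = 2.6797
Bₛ = (B − 1)/(n − 1) = (2.6797 − 1)/(3 − 1) = 1.6797/2 = 0.8399

0.84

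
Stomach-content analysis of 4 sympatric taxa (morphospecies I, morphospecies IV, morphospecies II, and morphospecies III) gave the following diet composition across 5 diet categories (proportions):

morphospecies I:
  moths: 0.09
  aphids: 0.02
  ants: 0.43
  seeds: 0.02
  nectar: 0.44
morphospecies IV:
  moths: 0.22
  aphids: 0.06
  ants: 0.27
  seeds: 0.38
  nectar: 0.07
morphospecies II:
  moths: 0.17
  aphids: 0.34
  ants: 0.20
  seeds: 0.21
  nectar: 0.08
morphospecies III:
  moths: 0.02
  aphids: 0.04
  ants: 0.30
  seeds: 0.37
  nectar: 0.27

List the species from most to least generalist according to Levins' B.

morphospecies II > morphospecies IV > morphospecies III > morphospecies I

Σp_Iᵢ² = 0.09² + 0.02² + 0.43² + 0.02² + 0.44² = 0.0081 + 0.0004 + 0.1849 + 0.0004 + 0.1936 = 0.3874
B_I = 1 / 0.3874 = 2.5813
Σp_IVᵢ² = 0.22² + 0.06² + 0.27² + 0.38² + 0.07² = 0.0484 + 0.0036 + 0.0729 + 0.1444 + 0.0049 = 0.2742
B_IV = 1 / 0.2742 = 3.6470
Σp_IIᵢ² = 0.17² + 0.34² + 0.20² + 0.21² + 0.08² = 0.0289 + 0.1156 + 0.0400 + 0.0441 + 0.0064 = 0.2350
B_II = 1 / 0.2350 = 4.2553
Σp_IIIᵢ² = 0.02² + 0.04² + 0.30² + 0.37² + 0.27² = 0.0004 + 0.0016 + 0.0900 + 0.1369 + 0.0729 = 0.3018
B_III = 1 / 0.3018 = 3.3135
Ranking by B (broadest → narrowest): morphospecies II (4.26) > morphospecies IV (3.65) > morphospecies III (3.31) > morphospecies I (2.58)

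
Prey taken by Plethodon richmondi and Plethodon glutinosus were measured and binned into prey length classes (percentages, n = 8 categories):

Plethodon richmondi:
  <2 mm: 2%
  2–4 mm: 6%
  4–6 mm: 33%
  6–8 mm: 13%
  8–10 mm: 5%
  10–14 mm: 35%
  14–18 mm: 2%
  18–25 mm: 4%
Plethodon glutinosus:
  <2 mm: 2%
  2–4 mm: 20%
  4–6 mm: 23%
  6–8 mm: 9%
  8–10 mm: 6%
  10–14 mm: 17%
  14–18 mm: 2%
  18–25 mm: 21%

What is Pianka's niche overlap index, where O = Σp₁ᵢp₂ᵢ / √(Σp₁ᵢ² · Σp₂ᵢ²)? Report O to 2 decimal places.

Convert percentages to proportions (divide by 100).
Σ p₁ᵢp₂ᵢ = 0.0004 + 0.0120 + 0.0759 + 0.0117 + 0.0030 + 0.0595 + 0.0004 + 0.0084 = 0.1713
Σp_1ᵢ² = 0.02² + 0.06² + 0.33² + 0.13² + 0.05² + 0.35² + 0.02² + 0.04² = 0.0004 + 0.0036 + 0.1089 + 0.0169 + 0.0025 + 0.1225 + 0.0004 + 0.0016 = 0.2568
Σp_2ᵢ² = 0.02² + 0.20² + 0.23² + 0.09² + 0.06² + 0.17² + 0.02² + 0.21² = 0.0004 + 0.0400 + 0.0529 + 0.0081 + 0.0036 + 0.0289 + 0.0004 + 0.0441 = 0.1784
O = 0.1713 / √(0.2568 × 0.1784) = 0.1713 / 0.21404 = 0.8003

0.80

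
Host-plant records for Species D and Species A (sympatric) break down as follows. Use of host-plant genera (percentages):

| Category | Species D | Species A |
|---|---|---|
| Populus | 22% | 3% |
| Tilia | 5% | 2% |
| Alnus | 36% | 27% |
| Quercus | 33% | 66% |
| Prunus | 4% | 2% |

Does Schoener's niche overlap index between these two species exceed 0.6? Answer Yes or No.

Convert percentages to proportions (divide by 100).
Σ|p₁ᵢ − p₂ᵢ| = 0.19 + 0.03 + 0.09 + 0.33 + 0.02 = 0.66
D = 1 − ½ × 0.66 = 1 − 0.330 = 0.6700
D = 0.6700 > 0.6 → Yes.

Yes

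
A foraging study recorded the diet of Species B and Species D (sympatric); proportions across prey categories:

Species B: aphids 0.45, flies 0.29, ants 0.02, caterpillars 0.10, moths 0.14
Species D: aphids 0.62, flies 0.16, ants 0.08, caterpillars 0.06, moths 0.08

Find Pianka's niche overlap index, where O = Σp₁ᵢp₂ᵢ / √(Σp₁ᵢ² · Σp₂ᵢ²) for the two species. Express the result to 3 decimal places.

Σ p₁ᵢp₂ᵢ = 0.2790 + 0.0464 + 0.0016 + 0.0060 + 0.0112 = 0.3442
Σp_1ᵢ² = 0.45² + 0.29² + 0.02² + 0.10² + 0.14² = 0.2025 + 0.0841 + 0.0004 + 0.0100 + 0.0196 = 0.3166
Σp_2ᵢ² = 0.62² + 0.16² + 0.08² + 0.06² + 0.08² = 0.3844 + 0.0256 + 0.0064 + 0.0036 + 0.0064 = 0.4264
O = 0.3442 / √(0.3166 × 0.4264) = 0.3442 / 0.367421 = 0.93680

0.937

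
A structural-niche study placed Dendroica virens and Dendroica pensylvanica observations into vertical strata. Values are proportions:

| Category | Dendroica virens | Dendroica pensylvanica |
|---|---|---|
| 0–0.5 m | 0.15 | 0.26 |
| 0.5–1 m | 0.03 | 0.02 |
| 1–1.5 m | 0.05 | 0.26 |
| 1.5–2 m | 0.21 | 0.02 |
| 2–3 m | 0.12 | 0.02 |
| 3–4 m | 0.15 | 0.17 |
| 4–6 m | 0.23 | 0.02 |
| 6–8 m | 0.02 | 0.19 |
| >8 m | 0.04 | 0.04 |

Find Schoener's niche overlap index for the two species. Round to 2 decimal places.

Σ|p₁ᵢ − p₂ᵢ| = 0.11 + 0.01 + 0.21 + 0.19 + 0.10 + 0.02 + 0.21 + 0.17 + 0.00 = 1.02
D = 1 − ½ × 1.02 = 1 − 0.510 = 0.4900

0.49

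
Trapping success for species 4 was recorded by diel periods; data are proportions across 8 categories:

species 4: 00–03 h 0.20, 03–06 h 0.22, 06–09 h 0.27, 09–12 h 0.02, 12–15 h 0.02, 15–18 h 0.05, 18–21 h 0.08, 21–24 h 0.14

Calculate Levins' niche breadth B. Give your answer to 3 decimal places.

Σpᵢ² = 0.20² + 0.22² + 0.27² + 0.02² + 0.02² + 0.05² + 0.08² + 0.14² = 0.0400 + 0.0484 + 0.0729 + 0.0004 + 0.0004 + 0.0025 + 0.0064 + 0.0196 = 0.1906
B = 1 / 0.1906 = 5.24659

5.247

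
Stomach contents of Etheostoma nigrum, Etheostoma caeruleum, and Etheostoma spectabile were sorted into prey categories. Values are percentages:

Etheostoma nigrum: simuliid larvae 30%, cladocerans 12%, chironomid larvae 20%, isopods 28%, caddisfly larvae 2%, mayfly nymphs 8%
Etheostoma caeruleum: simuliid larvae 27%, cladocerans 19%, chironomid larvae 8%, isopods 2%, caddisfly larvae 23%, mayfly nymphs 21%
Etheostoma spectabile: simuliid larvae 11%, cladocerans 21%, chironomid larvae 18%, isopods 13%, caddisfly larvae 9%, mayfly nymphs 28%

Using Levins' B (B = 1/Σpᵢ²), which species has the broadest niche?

Etheostoma spectabile

Convert percentages to proportions (divide by 100).
Σp_nigrᵢ² = 0.30² + 0.12² + 0.20² + 0.28² + 0.02² + 0.08² = 0.0900 + 0.0144 + 0.0400 + 0.0784 + 0.0004 + 0.0064 = 0.2296
B_nigr = 1 / 0.2296 = 4.3554
Σp_caerᵢ² = 0.27² + 0.19² + 0.08² + 0.02² + 0.23² + 0.21² = 0.0729 + 0.0361 + 0.0064 + 0.0004 + 0.0529 + 0.0441 = 0.2128
B_caer = 1 / 0.2128 = 4.6992
Σp_specᵢ² = 0.11² + 0.21² + 0.18² + 0.13² + 0.09² + 0.28² = 0.0121 + 0.0441 + 0.0324 + 0.0169 + 0.0081 + 0.0784 = 0.1920
B_spec = 1 / 0.1920 = 5.2083
Highest B → broadest niche (most generalist): Etheostoma spectabile (B = 5.21).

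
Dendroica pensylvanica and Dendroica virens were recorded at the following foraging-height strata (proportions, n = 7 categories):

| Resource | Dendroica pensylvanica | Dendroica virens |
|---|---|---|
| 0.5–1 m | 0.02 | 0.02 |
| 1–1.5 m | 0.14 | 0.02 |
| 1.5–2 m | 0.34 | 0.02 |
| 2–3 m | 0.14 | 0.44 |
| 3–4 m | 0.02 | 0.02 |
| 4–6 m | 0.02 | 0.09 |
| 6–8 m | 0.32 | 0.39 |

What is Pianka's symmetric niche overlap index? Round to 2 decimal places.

0.66

Σ p₁ᵢp₂ᵢ = 0.0004 + 0.0028 + 0.0068 + 0.0616 + 0.0004 + 0.0018 + 0.1248 = 0.1986
Σp_1ᵢ² = 0.02² + 0.14² + 0.34² + 0.14² + 0.02² + 0.02² + 0.32² = 0.0004 + 0.0196 + 0.1156 + 0.0196 + 0.0004 + 0.0004 + 0.1024 = 0.2584
Σp_2ᵢ² = 0.02² + 0.02² + 0.02² + 0.44² + 0.02² + 0.09² + 0.39² = 0.0004 + 0.0004 + 0.0004 + 0.1936 + 0.0004 + 0.0081 + 0.1521 = 0.3554
O = 0.1986 / √(0.2584 × 0.3554) = 0.1986 / 0.30304 = 0.6554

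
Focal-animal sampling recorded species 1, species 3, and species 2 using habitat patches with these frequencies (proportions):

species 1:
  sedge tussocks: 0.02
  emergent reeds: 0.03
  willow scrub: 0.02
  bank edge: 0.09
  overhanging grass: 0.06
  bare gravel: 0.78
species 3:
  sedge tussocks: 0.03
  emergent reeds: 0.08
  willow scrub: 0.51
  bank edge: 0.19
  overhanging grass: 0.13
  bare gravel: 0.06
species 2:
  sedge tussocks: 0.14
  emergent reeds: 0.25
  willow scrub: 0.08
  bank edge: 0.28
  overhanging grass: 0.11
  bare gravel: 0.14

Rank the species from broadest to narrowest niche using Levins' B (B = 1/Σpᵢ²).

Σp_1ᵢ² = 0.02² + 0.03² + 0.02² + 0.09² + 0.06² + 0.78² = 0.0004 + 0.0009 + 0.0004 + 0.0081 + 0.0036 + 0.6084 = 0.6218
B_1 = 1 / 0.6218 = 1.6082
Σp_3ᵢ² = 0.03² + 0.08² + 0.51² + 0.19² + 0.13² + 0.06² = 0.0009 + 0.0064 + 0.2601 + 0.0361 + 0.0169 + 0.0036 = 0.3240
B_3 = 1 / 0.3240 = 3.0864
Σp_2ᵢ² = 0.14² + 0.25² + 0.08² + 0.28² + 0.11² + 0.14² = 0.0196 + 0.0625 + 0.0064 + 0.0784 + 0.0121 + 0.0196 = 0.1986
B_2 = 1 / 0.1986 = 5.0352
Ranking by B (broadest → narrowest): species 2 (5.04) > species 3 (3.09) > species 1 (1.61)

species 2 > species 3 > species 1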